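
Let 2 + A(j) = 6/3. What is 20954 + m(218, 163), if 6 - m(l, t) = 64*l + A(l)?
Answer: 7008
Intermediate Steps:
A(j) = 0 (A(j) = -2 + 6/3 = -2 + 6*(⅓) = -2 + 2 = 0)
m(l, t) = 6 - 64*l (m(l, t) = 6 - (64*l + 0) = 6 - 64*l)
20954 + m(218, 163) = 20954 + (6 - 64*218) = 20954 + (6 - 13952) = 20954 - 13946 = 7008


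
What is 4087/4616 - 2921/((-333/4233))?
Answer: 19025440753/512376 ≈ 37132.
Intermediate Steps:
4087/4616 - 2921/((-333/4233)) = 4087*(1/4616) - 2921/((-333*1/4233)) = 4087/4616 - 2921/(-111/1411) = 4087/4616 - 2921*(-1411/111) = 4087/4616 + 4121531/111 = 19025440753/512376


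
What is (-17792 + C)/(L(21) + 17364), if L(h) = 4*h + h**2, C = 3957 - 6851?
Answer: -20686/17889 ≈ -1.1564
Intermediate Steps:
C = -2894
L(h) = h**2 + 4*h
(-17792 + C)/(L(21) + 17364) = (-17792 - 2894)/(21*(4 + 21) + 17364) = -20686/(21*25 + 17364) = -20686/(525 + 17364) = -20686/17889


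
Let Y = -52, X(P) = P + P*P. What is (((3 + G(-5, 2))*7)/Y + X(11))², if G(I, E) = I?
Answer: 11826721/676 ≈ 17495.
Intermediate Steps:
X(P) = P + P²
(((3 + G(-5, 2))*7)/Y + X(11))² = (((3 - 5)*7)/(-52) + 11*(1 + 11))² = (-2*7*(-1/52) + 11*12)² = (-14*(-1/52) + 132)² = (7/26 + 132)² = (3439/26)² = 11826721/676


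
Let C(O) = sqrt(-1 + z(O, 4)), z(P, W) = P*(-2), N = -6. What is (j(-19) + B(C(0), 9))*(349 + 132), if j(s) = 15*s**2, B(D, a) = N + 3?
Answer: 2603172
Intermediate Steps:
z(P, W) = -2*P
C(O) = sqrt(-1 - 2*O)
B(D, a) = -3 (B(D, a) = -6 + 3 = -3)
(j(-19) + B(C(0), 9))*(349 + 132) = (15*(-19)**2 - 3)*(349 + 132) = (15*361 - 3)*481 = (5415 - 3)*481 = 5412*481 = 2603172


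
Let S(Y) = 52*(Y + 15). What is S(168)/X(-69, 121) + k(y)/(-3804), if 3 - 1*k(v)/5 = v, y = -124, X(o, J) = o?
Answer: -12080893/87492 ≈ -138.08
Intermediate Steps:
S(Y) = 780 + 52*Y (S(Y) = 52*(15 + Y) = 780 + 52*Y)
k(v) = 15 - 5*v
S(168)/X(-69, 121) + k(y)/(-3804) = (780 + 52*168)/(-69) + (15 - 5*(-124))/(-3804) = (780 + 8736)*(-1/69) + (15 + 620)*(-1/3804) = 9516*(-1/69) + 635*(-1/3804) = -3172/23 - 635/3804 = -12080893/87492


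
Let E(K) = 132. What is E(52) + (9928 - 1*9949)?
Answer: 111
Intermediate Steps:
E(52) + (9928 - 1*9949) = 132 + (9928 - 1*9949) = 132 + (9928 - 9949) = 132 - 21 = 111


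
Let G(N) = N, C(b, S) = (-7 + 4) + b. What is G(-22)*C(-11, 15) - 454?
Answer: -146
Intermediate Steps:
C(b, S) = -3 + b
G(-22)*C(-11, 15) - 454 = -22*(-3 - 11) - 454 = -22*(-14) - 454 = 308 - 454 = -146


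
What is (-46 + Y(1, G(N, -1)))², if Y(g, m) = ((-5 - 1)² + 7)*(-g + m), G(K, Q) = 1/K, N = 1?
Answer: 2116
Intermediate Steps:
Y(g, m) = -43*g + 43*m (Y(g, m) = ((-6)² + 7)*(m - g) = (36 + 7)*(m - g) = 43*(m - g) = -43*g + 43*m)
(-46 + Y(1, G(N, -1)))² = (-46 + (-43*1 + 43/1))² = (-46 + (-43 + 43*1))² = (-46 + (-43 + 43))² = (-46 + 0)² = (-46)² = 2116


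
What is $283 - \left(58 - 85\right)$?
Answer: $310$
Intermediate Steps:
$283 - \left(58 - 85\right) = 283 - -27 = 283 + 27 = 310$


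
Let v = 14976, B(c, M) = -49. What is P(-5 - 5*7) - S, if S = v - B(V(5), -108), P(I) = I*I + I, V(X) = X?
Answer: -13465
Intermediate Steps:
P(I) = I + I² (P(I) = I² + I = I + I²)
S = 15025 (S = 14976 - 1*(-49) = 14976 + 49 = 15025)
P(-5 - 5*7) - S = (-5 - 5*7)*(1 + (-5 - 5*7)) - 1*15025 = (-5 - 35)*(1 + (-5 - 35)) - 15025 = -40*(1 - 40) - 15025 = -40*(-39) - 15025 = 1560 - 15025 = -13465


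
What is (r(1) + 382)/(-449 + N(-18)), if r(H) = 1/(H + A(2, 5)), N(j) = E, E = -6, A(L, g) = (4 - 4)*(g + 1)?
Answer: -383/455 ≈ -0.84176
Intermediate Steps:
A(L, g) = 0 (A(L, g) = 0*(1 + g) = 0)
N(j) = -6
r(H) = 1/H (r(H) = 1/(H + 0) = 1/H)
(r(1) + 382)/(-449 + N(-18)) = (1/1 + 382)/(-449 - 6) = (1 + 382)/(-455) = 383*(-1/455) = -383/455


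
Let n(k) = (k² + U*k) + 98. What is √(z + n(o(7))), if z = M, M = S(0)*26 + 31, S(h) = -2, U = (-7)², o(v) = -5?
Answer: I*√143 ≈ 11.958*I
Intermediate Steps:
U = 49
n(k) = 98 + k² + 49*k (n(k) = (k² + 49*k) + 98 = 98 + k² + 49*k)
M = -21 (M = -2*26 + 31 = -52 + 31 = -21)
z = -21
√(z + n(o(7))) = √(-21 + (98 + (-5)² + 49*(-5))) = √(-21 + (98 + 25 - 245)) = √(-21 - 122) = √(-143) = I*√143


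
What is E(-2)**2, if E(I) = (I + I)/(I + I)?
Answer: 1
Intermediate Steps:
E(I) = 1 (E(I) = (2*I)/((2*I)) = (2*I)*(1/(2*I)) = 1)
E(-2)**2 = 1**2 = 1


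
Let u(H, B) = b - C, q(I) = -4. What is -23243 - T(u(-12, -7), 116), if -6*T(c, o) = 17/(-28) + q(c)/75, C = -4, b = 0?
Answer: -292863187/12600 ≈ -23243.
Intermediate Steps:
u(H, B) = 4 (u(H, B) = 0 - 1*(-4) = 0 + 4 = 4)
T(c, o) = 1387/12600 (T(c, o) = -(17/(-28) - 4/75)/6 = -(17*(-1/28) - 4*1/75)/6 = -(-17/28 - 4/75)/6 = -1/6*(-1387/2100) = 1387/12600)
-23243 - T(u(-12, -7), 116) = -23243 - 1*1387/12600 = -23243 - 1387/12600 = -292863187/12600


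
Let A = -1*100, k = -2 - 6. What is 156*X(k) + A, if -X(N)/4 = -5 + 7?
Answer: -1348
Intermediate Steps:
k = -8
X(N) = -8 (X(N) = -4*(-5 + 7) = -4*2 = -8)
A = -100
156*X(k) + A = 156*(-8) - 100 = -1248 - 100 = -1348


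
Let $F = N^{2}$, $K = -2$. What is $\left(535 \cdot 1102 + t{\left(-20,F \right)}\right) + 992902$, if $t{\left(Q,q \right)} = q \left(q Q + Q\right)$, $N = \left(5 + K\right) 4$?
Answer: $1164872$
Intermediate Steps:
$N = 12$ ($N = \left(5 - 2\right) 4 = 3 \cdot 4 = 12$)
$F = 144$ ($F = 12^{2} = 144$)
$t{\left(Q,q \right)} = q \left(Q + Q q\right)$ ($t{\left(Q,q \right)} = q \left(Q q + Q\right) = q \left(Q + Q q\right)$)
$\left(535 \cdot 1102 + t{\left(-20,F \right)}\right) + 992902 = \left(535 \cdot 1102 - 2880 \left(1 + 144\right)\right) + 992902 = \left(589570 - 2880 \cdot 145\right) + 992902 = \left(589570 - 417600\right) + 992902 = 171970 + 992902 = 1164872$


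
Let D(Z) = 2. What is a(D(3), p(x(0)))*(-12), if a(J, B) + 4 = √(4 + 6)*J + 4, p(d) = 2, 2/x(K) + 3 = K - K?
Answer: -24*√10 ≈ -75.895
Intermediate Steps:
x(K) = -⅔ (x(K) = 2/(-3 + (K - K)) = 2/(-3 + 0) = 2/(-3) = 2*(-⅓) = -⅔)
a(J, B) = J*√10 (a(J, B) = -4 + (√(4 + 6)*J + 4) = -4 + (√10*J + 4) = -4 + (J*√10 + 4) = -4 + (4 + J*√10) = J*√10)
a(D(3), p(x(0)))*(-12) = (2*√10)*(-12) = -24*√10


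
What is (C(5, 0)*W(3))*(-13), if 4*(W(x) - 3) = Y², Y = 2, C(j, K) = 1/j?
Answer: -52/5 ≈ -10.400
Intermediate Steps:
C(j, K) = 1/j
W(x) = 4 (W(x) = 3 + (¼)*2² = 3 + (¼)*4 = 3 + 1 = 4)
(C(5, 0)*W(3))*(-13) = (4/5)*(-13) = ((⅕)*4)*(-13) = (⅘)*(-13) = -52/5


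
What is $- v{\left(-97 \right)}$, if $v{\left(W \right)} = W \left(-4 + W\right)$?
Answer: $-9797$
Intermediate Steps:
$- v{\left(-97 \right)} = - \left(-97\right) \left(-4 - 97\right) = - \left(-97\right) \left(-101\right) = \left(-1\right) 9797 = -9797$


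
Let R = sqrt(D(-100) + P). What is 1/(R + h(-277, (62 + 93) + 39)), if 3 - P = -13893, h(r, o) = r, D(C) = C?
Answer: -277/62933 - 2*sqrt(3449)/62933 ≈ -0.0062679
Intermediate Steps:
P = 13896 (P = 3 - 1*(-13893) = 3 + 13893 = 13896)
R = 2*sqrt(3449) (R = sqrt(-100 + 13896) = sqrt(13796) = 2*sqrt(3449) ≈ 117.46)
1/(R + h(-277, (62 + 93) + 39)) = 1/(2*sqrt(3449) - 277) = 1/(-277 + 2*sqrt(3449))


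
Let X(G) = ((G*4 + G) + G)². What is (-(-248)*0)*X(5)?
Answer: 0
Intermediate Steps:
X(G) = 36*G² (X(G) = ((4*G + G) + G)² = (5*G + G)² = (6*G)² = 36*G²)
(-(-248)*0)*X(5) = (-(-248)*0)*(36*5²) = (-62*0)*(36*25) = 0*900 = 0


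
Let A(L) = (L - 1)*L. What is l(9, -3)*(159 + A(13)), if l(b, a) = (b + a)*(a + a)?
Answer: -11340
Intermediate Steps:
l(b, a) = 2*a*(a + b) (l(b, a) = (a + b)*(2*a) = 2*a*(a + b))
A(L) = L*(-1 + L) (A(L) = (-1 + L)*L = L*(-1 + L))
l(9, -3)*(159 + A(13)) = (2*(-3)*(-3 + 9))*(159 + 13*(-1 + 13)) = (2*(-3)*6)*(159 + 13*12) = -36*(159 + 156) = -36*315 = -11340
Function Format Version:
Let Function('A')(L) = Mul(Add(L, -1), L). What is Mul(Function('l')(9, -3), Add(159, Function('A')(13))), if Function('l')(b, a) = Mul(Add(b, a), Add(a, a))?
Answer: -11340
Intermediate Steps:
Function('l')(b, a) = Mul(2, a, Add(a, b)) (Function('l')(b, a) = Mul(Add(a, b), Mul(2, a)) = Mul(2, a, Add(a, b)))
Function('A')(L) = Mul(L, Add(-1, L)) (Function('A')(L) = Mul(Add(-1, L), L) = Mul(L, Add(-1, L)))
Mul(Function('l')(9, -3), Add(159, Function('A')(13))) = Mul(Mul(2, -3, Add(-3, 9)), Add(159, Mul(13, Add(-1, 13)))) = Mul(Mul(2, -3, 6), Add(159, Mul(13, 12))) = Mul(-36, Add(159, 156)) = Mul(-36, 315) = -11340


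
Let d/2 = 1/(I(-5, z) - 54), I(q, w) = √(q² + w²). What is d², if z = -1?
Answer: 4/(54 - √26)² ≈ 0.0016727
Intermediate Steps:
d = 2/(-54 + √26) (d = 2/(√((-5)² + (-1)²) - 54) = 2/(√(25 + 1) - 54) = 2/(√26 - 54) = 2/(-54 + √26) ≈ -0.040899)
d² = (-54/1445 - √26/1445)²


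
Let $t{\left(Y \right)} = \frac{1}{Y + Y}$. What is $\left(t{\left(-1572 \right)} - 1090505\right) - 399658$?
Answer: $- \frac{4685072473}{3144} \approx -1.4902 \cdot 10^{6}$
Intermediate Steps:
$t{\left(Y \right)} = \frac{1}{2 Y}$
$\left(t{\left(-1572 \right)} - 1090505\right) - 399658 = \left(\frac{1}{2 \left(-1572\right)} - 1090505\right) - 399658 = \left(\frac{1}{2} \left(- \frac{1}{1572}\right) - 1090505\right) - 399658 = \left(- \frac{1}{3144} - 1090505\right) - 399658 = - \frac{3428547721}{3144} - 399658 = - \frac{4685072473}{3144}$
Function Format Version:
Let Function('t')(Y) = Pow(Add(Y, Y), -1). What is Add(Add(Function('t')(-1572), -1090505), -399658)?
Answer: Rational(-4685072473, 3144) ≈ -1.4902e+6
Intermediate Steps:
Function('t')(Y) = Mul(Rational(1, 2), Pow(Y, -1)) (Function('t')(Y) = Pow(Mul(2, Y), -1) = Mul(Rational(1, 2), Pow(Y, -1)))
Add(Add(Function('t')(-1572), -1090505), -399658) = Add(Add(Mul(Rational(1, 2), Pow(-1572, -1)), -1090505), -399658) = Add(Add(Mul(Rational(1, 2), Rational(-1, 1572)), -1090505), -399658) = Add(Add(Rational(-1, 3144), -1090505), -399658) = Add(Rational(-3428547721, 3144), -399658) = Rational(-4685072473, 3144)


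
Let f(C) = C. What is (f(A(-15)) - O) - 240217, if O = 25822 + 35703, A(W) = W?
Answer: -301757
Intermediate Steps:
O = 61525
(f(A(-15)) - O) - 240217 = (-15 - 1*61525) - 240217 = (-15 - 61525) - 240217 = -61540 - 240217 = -301757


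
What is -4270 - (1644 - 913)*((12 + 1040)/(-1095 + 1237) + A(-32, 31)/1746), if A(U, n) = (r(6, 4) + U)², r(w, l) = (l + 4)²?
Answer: -626914460/61983 ≈ -10114.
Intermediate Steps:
r(w, l) = (4 + l)²
A(U, n) = (64 + U)² (A(U, n) = ((4 + 4)² + U)² = (8² + U)² = (64 + U)²)
-4270 - (1644 - 913)*((12 + 1040)/(-1095 + 1237) + A(-32, 31)/1746) = -4270 - (1644 - 913)*((12 + 1040)/(-1095 + 1237) + (64 - 32)²/1746) = -4270 - 731*(1052/142 + 32²*(1/1746)) = -4270 - 731*(1052*(1/142) + 1024*(1/1746)) = -4270 - 731*(526/71 + 512/873) = -4270 - 731*495550/61983 = -4270 - 1*362247050/61983 = -4270 - 362247050/61983 = -626914460/61983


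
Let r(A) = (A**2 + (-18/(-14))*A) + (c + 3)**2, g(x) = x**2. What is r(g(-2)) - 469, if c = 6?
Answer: -2568/7 ≈ -366.86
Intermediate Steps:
r(A) = 81 + A**2 + 9*A/7 (r(A) = (A**2 + (-18/(-14))*A) + (6 + 3)**2 = (A**2 + (-18*(-1/14))*A) + 9**2 = (A**2 + 9*A/7) + 81 = 81 + A**2 + 9*A/7)
r(g(-2)) - 469 = (81 + ((-2)**2)**2 + (9/7)*(-2)**2) - 469 = (81 + 4**2 + (9/7)*4) - 469 = (81 + 16 + 36/7) - 469 = 715/7 - 469 = -2568/7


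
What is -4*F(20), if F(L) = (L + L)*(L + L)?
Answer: -6400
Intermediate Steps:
F(L) = 4*L² (F(L) = (2*L)*(2*L) = 4*L²)
-4*F(20) = -16*20² = -16*400 = -4*1600 = -6400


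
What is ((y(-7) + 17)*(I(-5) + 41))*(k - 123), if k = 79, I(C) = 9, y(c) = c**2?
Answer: -145200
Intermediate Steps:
((y(-7) + 17)*(I(-5) + 41))*(k - 123) = (((-7)**2 + 17)*(9 + 41))*(79 - 123) = ((49 + 17)*50)*(-44) = (66*50)*(-44) = 3300*(-44) = -145200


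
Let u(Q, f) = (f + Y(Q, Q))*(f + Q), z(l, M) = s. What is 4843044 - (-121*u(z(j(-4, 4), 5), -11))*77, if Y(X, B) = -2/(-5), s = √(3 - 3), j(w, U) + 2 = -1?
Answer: 29647031/5 ≈ 5.9294e+6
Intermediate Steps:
j(w, U) = -3 (j(w, U) = -2 - 1 = -3)
s = 0 (s = √0 = 0)
z(l, M) = 0
Y(X, B) = ⅖ (Y(X, B) = -2*(-⅕) = ⅖)
u(Q, f) = (⅖ + f)*(Q + f) (u(Q, f) = (f + ⅖)*(f + Q) = (⅖ + f)*(Q + f))
4843044 - (-121*u(z(j(-4, 4), 5), -11))*77 = 4843044 - (-121*((-11)² + (⅖)*0 + (⅖)*(-11) + 0*(-11)))*77 = 4843044 - (-121*(121 + 0 - 22/5 + 0))*77 = 4843044 - (-121*583/5)*77 = 4843044 - (-70543)*77/5 = 4843044 - 1*(-5431811/5) = 4843044 + 5431811/5 = 29647031/5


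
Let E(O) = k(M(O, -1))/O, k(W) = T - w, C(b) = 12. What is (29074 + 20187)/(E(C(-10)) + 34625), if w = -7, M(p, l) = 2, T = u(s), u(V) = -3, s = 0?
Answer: 147783/103876 ≈ 1.4227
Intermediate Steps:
T = -3
k(W) = 4 (k(W) = -3 - 1*(-7) = -3 + 7 = 4)
E(O) = 4/O
(29074 + 20187)/(E(C(-10)) + 34625) = (29074 + 20187)/(4/12 + 34625) = 49261/(4*(1/12) + 34625) = 49261/(1/3 + 34625) = 49261/(103876/3) = 49261*(3/103876) = 147783/103876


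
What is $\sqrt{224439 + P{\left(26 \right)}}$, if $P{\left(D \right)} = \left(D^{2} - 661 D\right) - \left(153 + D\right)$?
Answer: $5 \sqrt{8310} \approx 455.8$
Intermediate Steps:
$P{\left(D \right)} = -153 + D^{2} - 662 D$
$\sqrt{224439 + P{\left(26 \right)}} = \sqrt{224439 - \left(17365 - 676\right)} = \sqrt{224439 - 16689} = \sqrt{207750} = 5 \sqrt{8310}$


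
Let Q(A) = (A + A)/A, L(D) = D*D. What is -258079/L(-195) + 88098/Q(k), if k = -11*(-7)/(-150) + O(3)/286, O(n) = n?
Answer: 1674705146/38025 ≈ 44042.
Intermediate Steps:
L(D) = D²
k = -5393/10725 (k = -11*(-7)/(-150) + 3/286 = 77*(-1/150) + 3*(1/286) = -77/150 + 3/286 = -5393/10725 ≈ -0.50284)
Q(A) = 2 (Q(A) = (2*A)/A = 2)
-258079/L(-195) + 88098/Q(k) = -258079/((-195)²) + 88098/2 = -258079/38025 + 88098*(½) = -258079*1/38025 + 44049 = -258079/38025 + 44049 = 1674705146/38025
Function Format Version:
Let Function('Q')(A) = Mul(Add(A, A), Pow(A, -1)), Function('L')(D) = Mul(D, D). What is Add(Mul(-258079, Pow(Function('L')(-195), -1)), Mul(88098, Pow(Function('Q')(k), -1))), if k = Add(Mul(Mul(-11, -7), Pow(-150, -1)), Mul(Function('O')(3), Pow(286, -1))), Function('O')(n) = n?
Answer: Rational(1674705146, 38025) ≈ 44042.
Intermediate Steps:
Function('L')(D) = Pow(D, 2)
k = Rational(-5393, 10725) (k = Add(Mul(Mul(-11, -7), Pow(-150, -1)), Mul(3, Pow(286, -1))) = Add(Mul(77, Rational(-1, 150)), Mul(3, Rational(1, 286))) = Add(Rational(-77, 150), Rational(3, 286)) = Rational(-5393, 10725) ≈ -0.50284)
Function('Q')(A) = 2 (Function('Q')(A) = Mul(Mul(2, A), Pow(A, -1)) = 2)
Add(Mul(-258079, Pow(Function('L')(-195), -1)), Mul(88098, Pow(Function('Q')(k), -1))) = Add(Mul(-258079, Pow(Pow(-195, 2), -1)), Mul(88098, Pow(2, -1))) = Add(Mul(-258079, Pow(38025, -1)), Mul(88098, Rational(1, 2))) = Add(Mul(-258079, Rational(1, 38025)), 44049) = Add(Rational(-258079, 38025), 44049) = Rational(1674705146, 38025)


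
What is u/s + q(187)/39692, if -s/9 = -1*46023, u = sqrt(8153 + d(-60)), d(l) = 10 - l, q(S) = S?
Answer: 187/39692 + sqrt(8223)/414207 ≈ 0.0049302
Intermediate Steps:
u = sqrt(8223) (u = sqrt(8153 + (10 - 1*(-60))) = sqrt(8153 + (10 + 60)) = sqrt(8153 + 70) = sqrt(8223) ≈ 90.681)
s = 414207 (s = -(-9)*46023 = -9*(-46023) = 414207)
u/s + q(187)/39692 = sqrt(8223)/414207 + 187/39692 = 187/39692 + sqrt(8223)/414207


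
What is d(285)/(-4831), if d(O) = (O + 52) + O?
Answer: -622/4831 ≈ -0.12875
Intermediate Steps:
d(O) = 52 + 2*O (d(O) = (52 + O) + O = 52 + 2*O)
d(285)/(-4831) = (52 + 2*285)/(-4831) = (52 + 570)*(-1/4831) = 622*(-1/4831) = -622/4831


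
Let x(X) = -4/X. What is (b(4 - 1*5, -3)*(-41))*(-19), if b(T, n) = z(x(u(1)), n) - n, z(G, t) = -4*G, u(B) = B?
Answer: 14801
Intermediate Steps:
b(T, n) = 16 - n (b(T, n) = -(-16)/1 - n = -(-16) - n = -4*(-4) - n = 16 - n)
(b(4 - 1*5, -3)*(-41))*(-19) = ((16 - 1*(-3))*(-41))*(-19) = ((16 + 3)*(-41))*(-19) = (19*(-41))*(-19) = -779*(-19) = 14801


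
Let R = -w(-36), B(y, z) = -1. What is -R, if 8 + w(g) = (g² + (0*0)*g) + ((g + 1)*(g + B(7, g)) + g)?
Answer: 2547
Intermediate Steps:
w(g) = -8 + g + g² + (1 + g)*(-1 + g) (w(g) = -8 + ((g² + (0*0)*g) + ((g + 1)*(g - 1) + g)) = -8 + ((g² + 0*g) + ((1 + g)*(-1 + g) + g)) = -8 + ((g² + 0) + (g + (1 + g)*(-1 + g))) = -8 + (g² + (g + (1 + g)*(-1 + g))) = -8 + (g + g² + (1 + g)*(-1 + g)) = -8 + g + g² + (1 + g)*(-1 + g))
R = -2547 (R = -(-9 - 36 + 2*(-36)²) = -(-9 - 36 + 2*1296) = -(-9 - 36 + 2592) = -1*2547 = -2547)
-R = -1*(-2547) = 2547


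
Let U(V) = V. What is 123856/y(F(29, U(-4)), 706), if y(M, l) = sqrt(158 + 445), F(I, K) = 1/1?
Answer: 123856*sqrt(67)/201 ≈ 5043.8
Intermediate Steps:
F(I, K) = 1
y(M, l) = 3*sqrt(67) (y(M, l) = sqrt(603) = 3*sqrt(67))
123856/y(F(29, U(-4)), 706) = 123856/((3*sqrt(67))) = 123856*(sqrt(67)/201) = 123856*sqrt(67)/201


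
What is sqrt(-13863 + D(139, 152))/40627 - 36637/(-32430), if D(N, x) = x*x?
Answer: 36637/32430 + sqrt(9241)/40627 ≈ 1.1321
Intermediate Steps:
D(N, x) = x**2
sqrt(-13863 + D(139, 152))/40627 - 36637/(-32430) = sqrt(-13863 + 152**2)/40627 - 36637/(-32430) = sqrt(-13863 + 23104)*(1/40627) - 36637*(-1/32430) = sqrt(9241)*(1/40627) + 36637/32430 = sqrt(9241)/40627 + 36637/32430 = 36637/32430 + sqrt(9241)/40627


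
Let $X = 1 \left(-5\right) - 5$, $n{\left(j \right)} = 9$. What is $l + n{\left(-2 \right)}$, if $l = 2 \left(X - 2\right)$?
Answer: $-15$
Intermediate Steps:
$X = -10$ ($X = -5 - 5 = -10$)
$l = -24$ ($l = 2 \left(-10 - 2\right) = 2 \left(-12\right) = -24$)
$l + n{\left(-2 \right)} = -24 + 9 = -15$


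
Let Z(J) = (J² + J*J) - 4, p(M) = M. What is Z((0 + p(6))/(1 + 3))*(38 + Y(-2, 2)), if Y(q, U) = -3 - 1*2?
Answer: 33/2 ≈ 16.500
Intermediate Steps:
Y(q, U) = -5 (Y(q, U) = -3 - 2 = -5)
Z(J) = -4 + 2*J² (Z(J) = (J² + J²) - 4 = 2*J² - 4 = -4 + 2*J²)
Z((0 + p(6))/(1 + 3))*(38 + Y(-2, 2)) = (-4 + 2*((0 + 6)/(1 + 3))²)*(38 - 5) = (-4 + 2*(6/4)²)*33 = (-4 + 2*(6*(¼))²)*33 = (-4 + 2*(3/2)²)*33 = (-4 + 2*(9/4))*33 = (-4 + 9/2)*33 = (½)*33 = 33/2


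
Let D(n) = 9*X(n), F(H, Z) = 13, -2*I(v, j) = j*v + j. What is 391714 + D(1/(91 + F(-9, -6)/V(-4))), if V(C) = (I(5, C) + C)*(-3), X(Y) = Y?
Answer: 850411310/2171 ≈ 3.9171e+5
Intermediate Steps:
I(v, j) = -j/2 - j*v/2 (I(v, j) = -(j*v + j)/2 = -(j + j*v)/2 = -j/2 - j*v/2)
V(C) = 6*C (V(C) = (-C*(1 + 5)/2 + C)*(-3) = (-½*C*6 + C)*(-3) = (-3*C + C)*(-3) = -2*C*(-3) = 6*C)
D(n) = 9*n
391714 + D(1/(91 + F(-9, -6)/V(-4))) = 391714 + 9/(91 + 13/((6*(-4)))) = 391714 + 9/(91 + 13/(-24)) = 391714 + 9/(91 + 13*(-1/24)) = 391714 + 9/(91 - 13/24) = 391714 + 9/(2171/24) = 391714 + 9*(24/2171) = 391714 + 216/2171 = 850411310/2171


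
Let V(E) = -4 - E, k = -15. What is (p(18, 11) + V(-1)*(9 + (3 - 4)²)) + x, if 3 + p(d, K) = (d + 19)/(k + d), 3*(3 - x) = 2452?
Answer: -835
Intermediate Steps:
x = -2443/3 (x = 3 - ⅓*2452 = 3 - 2452/3 = -2443/3 ≈ -814.33)
p(d, K) = -3 + (19 + d)/(-15 + d) (p(d, K) = -3 + (d + 19)/(-15 + d) = -3 + (19 + d)/(-15 + d))
(p(18, 11) + V(-1)*(9 + (3 - 4)²)) + x = (2*(32 - 1*18)/(-15 + 18) + (-4 - 1*(-1))*(9 + (3 - 4)²)) - 2443/3 = (2*(32 - 18)/3 + (-4 + 1)*(9 + (-1)²)) - 2443/3 = (2*(⅓)*14 - 3*(9 + 1)) - 2443/3 = (28/3 - 3*10) - 2443/3 = (28/3 - 30) - 2443/3 = -62/3 - 2443/3 = -835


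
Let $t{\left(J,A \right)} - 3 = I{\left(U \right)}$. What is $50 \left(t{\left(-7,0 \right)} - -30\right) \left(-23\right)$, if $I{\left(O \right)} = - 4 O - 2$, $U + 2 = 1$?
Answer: $-40250$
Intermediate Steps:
$U = -1$ ($U = -2 + 1 = -1$)
$I{\left(O \right)} = -2 - 4 O$
$t{\left(J,A \right)} = 5$ ($t{\left(J,A \right)} = 3 - -2 = 3 + \left(-2 + 4\right) = 3 + 2 = 5$)
$50 \left(t{\left(-7,0 \right)} - -30\right) \left(-23\right) = 50 \left(5 - -30\right) \left(-23\right) = 50 \left(5 + 30\right) \left(-23\right) = 50 \cdot 35 \left(-23\right) = 1750 \left(-23\right) = -40250$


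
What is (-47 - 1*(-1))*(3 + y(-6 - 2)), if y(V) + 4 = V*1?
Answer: 414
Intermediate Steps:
y(V) = -4 + V (y(V) = -4 + V*1 = -4 + V)
(-47 - 1*(-1))*(3 + y(-6 - 2)) = (-47 - 1*(-1))*(3 + (-4 + (-6 - 2))) = (-47 + 1)*(3 + (-4 - 8)) = -46*(3 - 12) = -46*(-9) = 414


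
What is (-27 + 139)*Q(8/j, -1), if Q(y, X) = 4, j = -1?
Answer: 448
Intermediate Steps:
(-27 + 139)*Q(8/j, -1) = (-27 + 139)*4 = 112*4 = 448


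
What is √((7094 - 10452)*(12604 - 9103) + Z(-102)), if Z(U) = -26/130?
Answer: I*√293908955/5 ≈ 3428.8*I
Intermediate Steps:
Z(U) = -⅕ (Z(U) = -26*1/130 = -⅕)
√((7094 - 10452)*(12604 - 9103) + Z(-102)) = √((7094 - 10452)*(12604 - 9103) - ⅕) = √(-3358*3501 - ⅕) = √(-11756358 - ⅕) = √(-58781791/5) = I*√293908955/5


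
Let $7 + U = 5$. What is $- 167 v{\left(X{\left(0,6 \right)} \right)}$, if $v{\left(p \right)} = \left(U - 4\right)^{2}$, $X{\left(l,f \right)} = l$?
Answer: $-6012$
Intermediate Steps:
$U = -2$ ($U = -7 + 5 = -2$)
$v{\left(p \right)} = 36$ ($v{\left(p \right)} = \left(-2 - 4\right)^{2} = \left(-6\right)^{2} = 36$)
$- 167 v{\left(X{\left(0,6 \right)} \right)} = \left(-167\right) 36 = -6012$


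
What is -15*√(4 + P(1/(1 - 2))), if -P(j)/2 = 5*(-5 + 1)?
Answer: -30*√11 ≈ -99.499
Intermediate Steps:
P(j) = 40 (P(j) = -10*(-5 + 1) = -10*(-4) = -2*(-20) = 40)
-15*√(4 + P(1/(1 - 2))) = -15*√(4 + 40) = -30*√11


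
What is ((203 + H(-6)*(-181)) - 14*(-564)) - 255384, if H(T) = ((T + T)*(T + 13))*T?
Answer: -338509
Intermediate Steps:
H(T) = 2*T²*(13 + T) (H(T) = ((2*T)*(13 + T))*T = (2*T*(13 + T))*T = 2*T²*(13 + T))
((203 + H(-6)*(-181)) - 14*(-564)) - 255384 = ((203 + (2*(-6)²*(13 - 6))*(-181)) - 14*(-564)) - 255384 = ((203 + (2*36*7)*(-181)) - 1*(-7896)) - 255384 = ((203 + 504*(-181)) + 7896) - 255384 = ((203 - 91224) + 7896) - 255384 = (-91021 + 7896) - 255384 = -83125 - 255384 = -338509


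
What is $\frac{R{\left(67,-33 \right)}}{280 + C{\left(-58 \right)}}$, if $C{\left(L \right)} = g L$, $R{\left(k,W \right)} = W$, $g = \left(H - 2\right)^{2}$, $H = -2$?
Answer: $\frac{11}{216} \approx 0.050926$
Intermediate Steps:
$g = 16$ ($g = \left(-2 - 2\right)^{2} = \left(-4\right)^{2} = 16$)
$C{\left(L \right)} = 16 L$
$\frac{R{\left(67,-33 \right)}}{280 + C{\left(-58 \right)}} = - \frac{33}{280 + 16 \left(-58\right)} = - \frac{33}{280 - 928} = - \frac{33}{-648} = \left(-33\right) \left(- \frac{1}{648}\right) = \frac{11}{216}$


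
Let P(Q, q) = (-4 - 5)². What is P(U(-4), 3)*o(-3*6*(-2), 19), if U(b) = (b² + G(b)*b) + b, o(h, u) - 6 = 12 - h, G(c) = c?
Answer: -1458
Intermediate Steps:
o(h, u) = 18 - h (o(h, u) = 6 + (12 - h) = 18 - h)
U(b) = b + 2*b² (U(b) = (b² + b*b) + b = (b² + b²) + b = 2*b² + b = b + 2*b²)
P(Q, q) = 81 (P(Q, q) = (-9)² = 81)
P(U(-4), 3)*o(-3*6*(-2), 19) = 81*(18 - (-3*6)*(-2)) = 81*(18 - (-18)*(-2)) = 81*(18 - 1*36) = 81*(18 - 36) = 81*(-18) = -1458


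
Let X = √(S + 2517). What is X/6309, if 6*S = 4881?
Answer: √13322/12618 ≈ 0.0091473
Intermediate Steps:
S = 1627/2 (S = (⅙)*4881 = 1627/2 ≈ 813.50)
X = √13322/2 (X = √(1627/2 + 2517) = √(6661/2) = √13322/2 ≈ 57.711)
X/6309 = (√13322/2)/6309 = (√13322/2)*(1/6309) = √13322/12618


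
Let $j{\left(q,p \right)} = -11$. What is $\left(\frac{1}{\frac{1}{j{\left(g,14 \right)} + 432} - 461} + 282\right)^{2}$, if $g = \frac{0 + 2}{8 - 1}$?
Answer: $\frac{2995388114959321}{37667046400} \approx 79523.0$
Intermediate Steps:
$g = \frac{2}{7} \approx 0.28571$
$\left(\frac{1}{\frac{1}{j{\left(g,14 \right)} + 432} - 461} + 282\right)^{2} = \left(\frac{1}{\frac{1}{-11 + 432} - 461} + 282\right)^{2} = \left(\frac{1}{\frac{1}{421} - 461} + 282\right)^{2} = \left(\frac{1}{- \frac{194080}{421}} + 282\right)^{2} = \left(- \frac{421}{194080} + 282\right)^{2} = \left(\frac{54730139}{194080}\right)^{2} = \frac{2995388114959321}{37667046400}$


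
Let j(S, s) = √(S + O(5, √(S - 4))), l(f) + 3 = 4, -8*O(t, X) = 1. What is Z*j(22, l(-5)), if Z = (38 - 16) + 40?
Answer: 155*√14/2 ≈ 289.98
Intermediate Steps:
Z = 62 (Z = 22 + 40 = 62)
O(t, X) = -⅛ (O(t, X) = -⅛*1 = -⅛)
l(f) = 1 (l(f) = -3 + 4 = 1)
j(S, s) = √(-⅛ + S) (j(S, s) = √(S - ⅛) = √(-⅛ + S))
Z*j(22, l(-5)) = 62*(√(-2 + 16*22)/4) = 62*(√(-2 + 352)/4) = 62*(√350/4) = 62*((5*√14)/4) = 62*(5*√14/4) = 155*√14/2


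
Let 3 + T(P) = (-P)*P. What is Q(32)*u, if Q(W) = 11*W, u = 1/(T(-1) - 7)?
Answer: -32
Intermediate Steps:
T(P) = -3 - P² (T(P) = -3 + (-P)*P = -3 - P²)
u = -1/11 (u = 1/((-3 - 1*(-1)²) - 7) = 1/((-3 - 1*1) - 7) = 1/((-3 - 1) - 7) = 1/(-4 - 7) = 1/(-11) = -1/11 ≈ -0.090909)
Q(32)*u = (11*32)*(-1/11) = 352*(-1/11) = -32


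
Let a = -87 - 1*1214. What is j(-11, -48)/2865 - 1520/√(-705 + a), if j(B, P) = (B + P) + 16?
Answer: -43/2865 + 760*I*√2006/1003 ≈ -0.015009 + 33.937*I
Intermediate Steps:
a = -1301 (a = -87 - 1214 = -1301)
j(B, P) = 16 + B + P
j(-11, -48)/2865 - 1520/√(-705 + a) = (16 - 11 - 48)/2865 - 1520/√(-705 - 1301) = -43*1/2865 - 1520*(-I*√2006/2006) = -43/2865 - 1520*(-I*√2006/2006) = -43/2865 - (-760)*I*√2006/1003 = -43/2865 + 760*I*√2006/1003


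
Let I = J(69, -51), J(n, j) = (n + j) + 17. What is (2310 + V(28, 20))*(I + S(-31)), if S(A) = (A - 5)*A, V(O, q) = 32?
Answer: 2695642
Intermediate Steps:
S(A) = A*(-5 + A) (S(A) = (-5 + A)*A = A*(-5 + A))
J(n, j) = 17 + j + n (J(n, j) = (j + n) + 17 = 17 + j + n)
I = 35 (I = 17 - 51 + 69 = 35)
(2310 + V(28, 20))*(I + S(-31)) = (2310 + 32)*(35 - 31*(-5 - 31)) = 2342*(35 - 31*(-36)) = 2342*(35 + 1116) = 2342*1151 = 2695642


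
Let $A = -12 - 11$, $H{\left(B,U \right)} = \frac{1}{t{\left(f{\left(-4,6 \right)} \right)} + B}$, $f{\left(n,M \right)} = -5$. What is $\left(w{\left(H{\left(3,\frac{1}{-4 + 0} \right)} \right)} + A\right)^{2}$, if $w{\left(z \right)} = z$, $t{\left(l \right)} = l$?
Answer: $\frac{2209}{4} \approx 552.25$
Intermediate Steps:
$H{\left(B,U \right)} = \frac{1}{-5 + B}$
$A = -23$ ($A = -12 - 11 = -23$)
$\left(w{\left(H{\left(3,\frac{1}{-4 + 0} \right)} \right)} + A\right)^{2} = \left(\frac{1}{-5 + 3} - 23\right)^{2} = \left(\frac{1}{-2} - 23\right)^{2} = \left(- \frac{1}{2} - 23\right)^{2} = \left(- \frac{47}{2}\right)^{2} = \frac{2209}{4}$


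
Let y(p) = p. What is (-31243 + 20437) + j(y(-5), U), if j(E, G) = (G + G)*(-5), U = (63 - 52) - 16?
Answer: -10756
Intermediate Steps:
U = -5 (U = 11 - 16 = -5)
j(E, G) = -10*G (j(E, G) = (2*G)*(-5) = -10*G)
(-31243 + 20437) + j(y(-5), U) = (-31243 + 20437) - 10*(-5) = -10806 + 50 = -10756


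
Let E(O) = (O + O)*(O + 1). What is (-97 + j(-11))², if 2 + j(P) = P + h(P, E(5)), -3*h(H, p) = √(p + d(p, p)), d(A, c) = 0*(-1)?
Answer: 36320/3 + 440*√15/3 ≈ 12675.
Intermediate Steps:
E(O) = 2*O*(1 + O) (E(O) = (2*O)*(1 + O) = 2*O*(1 + O))
d(A, c) = 0
h(H, p) = -√p/3 (h(H, p) = -√(p + 0)/3 = -√p/3)
j(P) = -2 + P - 2*√15/3 (j(P) = -2 + (P - √10*√(1 + 5)/3) = -2 + (P - 2*√15/3) = -2 + P - 2*√15/3)
(-97 + j(-11))² = (-97 + (-2 - 11 - 2*√15/3))² = (-97 + (-13 - 2*√15/3))² = (-110 - 2*√15/3)²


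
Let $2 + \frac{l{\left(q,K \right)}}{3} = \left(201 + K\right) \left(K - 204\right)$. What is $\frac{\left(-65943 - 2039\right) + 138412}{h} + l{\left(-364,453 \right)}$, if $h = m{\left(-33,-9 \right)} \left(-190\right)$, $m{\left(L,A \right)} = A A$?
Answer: $\frac{751843705}{1539} \approx 4.8853 \cdot 10^{5}$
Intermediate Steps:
$l{\left(q,K \right)} = -6 + 3 \left(-204 + K\right) \left(201 + K\right)$ ($l{\left(q,K \right)} = -6 + 3 \left(201 + K\right) \left(K - 204\right) = -6 + 3 \left(201 + K\right) \left(-204 + K\right) = -6 + 3 \left(-204 + K\right) \left(201 + K\right)$)
$m{\left(L,A \right)} = A^{2}$
$h = -15390$ ($h = \left(-9\right)^{2} \left(-190\right) = 81 \left(-190\right) = -15390$)
$\frac{\left(-65943 - 2039\right) + 138412}{h} + l{\left(-364,453 \right)} = \frac{\left(-65943 - 2039\right) + 138412}{-15390} - \left(127095 - 615627\right) = \left(-67982 + 138412\right) \left(- \frac{1}{15390}\right) - -488532 = 70430 \left(- \frac{1}{15390}\right) - -488532 = - \frac{7043}{1539} + 488532 = \frac{751843705}{1539}$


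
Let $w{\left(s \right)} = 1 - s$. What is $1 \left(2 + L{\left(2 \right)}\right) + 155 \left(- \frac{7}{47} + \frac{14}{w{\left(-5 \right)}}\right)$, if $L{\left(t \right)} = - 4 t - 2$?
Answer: $\frac{46612}{141} \approx 330.58$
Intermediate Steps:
$L{\left(t \right)} = -2 - 4 t$
$1 \left(2 + L{\left(2 \right)}\right) + 155 \left(- \frac{7}{47} + \frac{14}{w{\left(-5 \right)}}\right) = 1 \left(2 - 10\right) + 155 \left(- \frac{7}{47} + \frac{14}{1 - -5}\right) = 1 \left(2 - 10\right) + 155 \left(\left(-7\right) \frac{1}{47} + \frac{14}{1 + 5}\right) = 1 \left(2 - 10\right) + 155 \left(- \frac{7}{47} + \frac{14}{6}\right) = 1 \left(-8\right) + 155 \left(- \frac{7}{47} + 14 \cdot \frac{1}{6}\right) = -8 + 155 \left(- \frac{7}{47} + \frac{7}{3}\right) = -8 + 155 \cdot \frac{308}{141} = -8 + \frac{47740}{141} = \frac{46612}{141}$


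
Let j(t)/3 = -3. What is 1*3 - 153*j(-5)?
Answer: 1380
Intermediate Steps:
j(t) = -9 (j(t) = 3*(-3) = -9)
1*3 - 153*j(-5) = 1*3 - 153*(-9) = 3 + 1377 = 1380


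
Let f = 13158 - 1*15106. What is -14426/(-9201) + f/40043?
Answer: 559736770/368435643 ≈ 1.5192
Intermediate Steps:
f = -1948 (f = 13158 - 15106 = -1948)
-14426/(-9201) + f/40043 = -14426/(-9201) - 1948/40043 = -14426*(-1/9201) - 1948*1/40043 = 14426/9201 - 1948/40043 = 559736770/368435643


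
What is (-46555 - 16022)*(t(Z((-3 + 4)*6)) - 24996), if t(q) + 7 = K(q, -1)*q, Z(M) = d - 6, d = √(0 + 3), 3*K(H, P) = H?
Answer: 1563799230 + 250308*√3 ≈ 1.5642e+9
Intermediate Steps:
K(H, P) = H/3
d = √3 ≈ 1.7320
Z(M) = -6 + √3 (Z(M) = √3 - 6 = -6 + √3)
t(q) = -7 + q²/3 (t(q) = -7 + (q/3)*q = -7 + q²/3)
(-46555 - 16022)*(t(Z((-3 + 4)*6)) - 24996) = (-46555 - 16022)*((-7 + (-6 + √3)²/3) - 24996) = -62577*(-25003 + (-6 + √3)²/3) = 1564612731 - 20859*(-6 + √3)²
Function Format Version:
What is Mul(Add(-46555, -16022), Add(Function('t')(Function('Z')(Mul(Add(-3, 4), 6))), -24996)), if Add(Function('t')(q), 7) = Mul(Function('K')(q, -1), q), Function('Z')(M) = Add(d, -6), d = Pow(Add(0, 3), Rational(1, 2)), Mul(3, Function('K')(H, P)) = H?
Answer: Add(1563799230, Mul(250308, Pow(3, Rational(1, 2)))) ≈ 1.5642e+9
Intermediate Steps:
Function('K')(H, P) = Mul(Rational(1, 3), H)
d = Pow(3, Rational(1, 2)) ≈ 1.7320
Function('Z')(M) = Add(-6, Pow(3, Rational(1, 2))) (Function('Z')(M) = Add(Pow(3, Rational(1, 2)), -6) = Add(-6, Pow(3, Rational(1, 2))))
Function('t')(q) = Add(-7, Mul(Rational(1, 3), Pow(q, 2))) (Function('t')(q) = Add(-7, Mul(Mul(Rational(1, 3), q), q)) = Add(-7, Mul(Rational(1, 3), Pow(q, 2))))
Mul(Add(-46555, -16022), Add(Function('t')(Function('Z')(Mul(Add(-3, 4), 6))), -24996)) = Mul(Add(-46555, -16022), Add(Add(-7, Mul(Rational(1, 3), Pow(Add(-6, Pow(3, Rational(1, 2))), 2))), -24996)) = Mul(-62577, Add(-25003, Mul(Rational(1, 3), Pow(Add(-6, Pow(3, Rational(1, 2))), 2)))) = Add(1564612731, Mul(-20859, Pow(Add(-6, Pow(3, Rational(1, 2))), 2)))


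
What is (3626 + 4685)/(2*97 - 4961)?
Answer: -8311/4767 ≈ -1.7434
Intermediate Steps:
(3626 + 4685)/(2*97 - 4961) = 8311/(194 - 4961) = 8311/(-4767) = 8311*(-1/4767) = -8311/4767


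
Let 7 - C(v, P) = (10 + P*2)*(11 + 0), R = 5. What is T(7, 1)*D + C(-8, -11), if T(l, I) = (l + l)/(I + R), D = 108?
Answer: 391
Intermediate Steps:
C(v, P) = -103 - 22*P (C(v, P) = 7 - (10 + P*2)*(11 + 0) = 7 - (10 + 2*P)*11 = 7 - (110 + 22*P) = 7 + (-110 - 22*P) = -103 - 22*P)
T(l, I) = 2*l/(5 + I) (T(l, I) = (l + l)/(I + 5) = (2*l)/(5 + I) = 2*l/(5 + I))
T(7, 1)*D + C(-8, -11) = (2*7/(5 + 1))*108 + (-103 - 22*(-11)) = (2*7/6)*108 + (-103 + 242) = (2*7*(1/6))*108 + 139 = (7/3)*108 + 139 = 252 + 139 = 391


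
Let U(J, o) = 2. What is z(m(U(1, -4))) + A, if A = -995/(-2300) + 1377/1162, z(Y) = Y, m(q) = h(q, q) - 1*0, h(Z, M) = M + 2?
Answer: 1501369/267260 ≈ 5.6176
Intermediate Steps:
h(Z, M) = 2 + M
m(q) = 2 + q (m(q) = (2 + q) - 1*0 = (2 + q) + 0 = 2 + q)
A = 432329/267260 (A = -995*(-1/2300) + 1377*(1/1162) = 199/460 + 1377/1162 = 432329/267260 ≈ 1.6176)
z(m(U(1, -4))) + A = (2 + 2) + 432329/267260 = 4 + 432329/267260 = 1501369/267260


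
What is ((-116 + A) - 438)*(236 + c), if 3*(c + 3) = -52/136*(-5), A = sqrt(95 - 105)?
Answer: -6601187/51 + 23831*I*sqrt(10)/102 ≈ -1.2944e+5 + 738.83*I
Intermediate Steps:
A = I*sqrt(10) (A = sqrt(-10) = I*sqrt(10) ≈ 3.1623*I)
c = -241/102 (c = -3 + (-52/136*(-5))/3 = -3 + (-52*1/136*(-5))/3 = -3 + (-13/34*(-5))/3 = -3 + (1/3)*(65/34) = -3 + 65/102 = -241/102 ≈ -2.3627)
((-116 + A) - 438)*(236 + c) = ((-116 + I*sqrt(10)) - 438)*(236 - 241/102) = (-554 + I*sqrt(10))*(23831/102) = -6601187/51 + 23831*I*sqrt(10)/102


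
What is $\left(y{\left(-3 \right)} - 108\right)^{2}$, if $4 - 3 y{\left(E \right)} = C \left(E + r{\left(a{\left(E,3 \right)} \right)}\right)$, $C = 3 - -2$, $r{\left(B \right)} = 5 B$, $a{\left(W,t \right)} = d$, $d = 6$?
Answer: $\frac{207025}{9} \approx 23003.0$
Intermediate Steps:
$a{\left(W,t \right)} = 6$
$C = 5$ ($C = 3 + 2 = 5$)
$y{\left(E \right)} = - \frac{146}{3} - \frac{5 E}{3}$ ($y{\left(E \right)} = \frac{4}{3} - \frac{5 \left(E + 5 \cdot 6\right)}{3} = \frac{4}{3} - \frac{5 \left(E + 30\right)}{3} = \frac{4}{3} - \frac{5 \left(30 + E\right)}{3} = \frac{4}{3} - \frac{150 + 5 E}{3} = \frac{4}{3} - \left(50 + \frac{5 E}{3}\right) = - \frac{146}{3} - \frac{5 E}{3}$)
$\left(y{\left(-3 \right)} - 108\right)^{2} = \left(\left(- \frac{146}{3} - -5\right) - 108\right)^{2} = \left(\left(- \frac{146}{3} + 5\right) - 108\right)^{2} = \left(- \frac{131}{3} - 108\right)^{2} = \left(- \frac{455}{3}\right)^{2} = \frac{207025}{9}$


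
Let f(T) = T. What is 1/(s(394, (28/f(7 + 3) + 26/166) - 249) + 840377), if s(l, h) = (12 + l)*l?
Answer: 1/1000341 ≈ 9.9966e-7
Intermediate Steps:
s(l, h) = l*(12 + l)
1/(s(394, (28/f(7 + 3) + 26/166) - 249) + 840377) = 1/(394*(12 + 394) + 840377) = 1/(394*406 + 840377) = 1/(159964 + 840377) = 1/1000341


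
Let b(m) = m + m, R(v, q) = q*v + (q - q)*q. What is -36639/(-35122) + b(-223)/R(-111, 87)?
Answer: 369487235/339173154 ≈ 1.0894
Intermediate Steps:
R(v, q) = q*v (R(v, q) = q*v + 0*q = q*v + 0 = q*v)
b(m) = 2*m
-36639/(-35122) + b(-223)/R(-111, 87) = -36639/(-35122) + (2*(-223))/((87*(-111))) = -36639*(-1/35122) - 446/(-9657) = 36639/35122 - 446*(-1/9657) = 36639/35122 + 446/9657 = 369487235/339173154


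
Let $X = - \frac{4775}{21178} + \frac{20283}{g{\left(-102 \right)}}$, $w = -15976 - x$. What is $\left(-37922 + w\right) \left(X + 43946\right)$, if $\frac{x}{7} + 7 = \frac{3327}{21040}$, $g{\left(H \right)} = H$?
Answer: $- \frac{2230610187058552601}{946868380} \approx -2.3558 \cdot 10^{9}$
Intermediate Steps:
$x = - \frac{1007671}{21040}$ ($x = -49 + 7 \cdot \frac{3327}{21040} = -49 + \frac{23289}{21040} = - \frac{1007671}{21040} \approx -47.893$)
$w = - \frac{335127369}{21040}$ ($w = -15976 - - \frac{1007671}{21040} = -15976 + \frac{1007671}{21040} = - \frac{335127369}{21040} \approx -15928.0$)
$X = - \frac{35836702}{180013}$ ($X = - \frac{4775}{21178} + \frac{20283}{-102} = \left(-4775\right) \frac{1}{21178} + 20283 \left(- \frac{1}{102}\right) = - \frac{4775}{21178} - \frac{6761}{34} = - \frac{35836702}{180013} \approx -199.08$)
$\left(-37922 + w\right) \left(X + 43946\right) = \left(-37922 - \frac{335127369}{21040}\right) \left(- \frac{35836702}{180013} + 43946\right) = \left(- \frac{1133006249}{21040}\right) \frac{7875014596}{180013} = - \frac{2230610187058552601}{946868380}$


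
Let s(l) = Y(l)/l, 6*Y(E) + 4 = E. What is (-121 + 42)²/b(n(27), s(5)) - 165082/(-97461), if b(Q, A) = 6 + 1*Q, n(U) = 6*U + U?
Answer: 16421669/487305 ≈ 33.699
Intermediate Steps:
Y(E) = -⅔ + E/6
s(l) = (-⅔ + l/6)/l
n(U) = 7*U
b(Q, A) = 6 + Q
(-121 + 42)²/b(n(27), s(5)) - 165082/(-97461) = (-121 + 42)²/(6 + 7*27) - 165082/(-97461) = (-79)²/(6 + 189) - 165082*(-1/97461) = 6241/195 + 165082/97461 = 16421669/487305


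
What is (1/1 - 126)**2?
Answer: 15625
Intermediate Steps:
(1/1 - 126)**2 = (1 - 126)**2 = (-125)**2 = 15625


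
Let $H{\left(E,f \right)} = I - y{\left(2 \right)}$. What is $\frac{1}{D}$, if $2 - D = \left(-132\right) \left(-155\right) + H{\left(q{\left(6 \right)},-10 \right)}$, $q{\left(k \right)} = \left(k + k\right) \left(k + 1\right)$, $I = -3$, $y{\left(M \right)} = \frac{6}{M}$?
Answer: $- \frac{1}{20452} \approx -4.8895 \cdot 10^{-5}$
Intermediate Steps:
$q{\left(k \right)} = 2 k \left(1 + k\right)$
$H{\left(E,f \right)} = -6$ ($H{\left(E,f \right)} = -3 - \frac{6}{2} = -3 - 6 \cdot \frac{1}{2} = -3 - 3 = -6$)
$D = -20452$ ($D = 2 - \left(\left(-132\right) \left(-155\right) - 6\right) = 2 - \left(20460 - 6\right) = 2 - 20454 = -20452$)
$\frac{1}{D} = \frac{1}{-20452} = - \frac{1}{20452}$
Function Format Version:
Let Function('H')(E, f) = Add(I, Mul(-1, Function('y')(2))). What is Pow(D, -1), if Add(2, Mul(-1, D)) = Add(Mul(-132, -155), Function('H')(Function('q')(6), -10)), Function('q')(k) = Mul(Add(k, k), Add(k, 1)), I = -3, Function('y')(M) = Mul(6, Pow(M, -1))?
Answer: Rational(-1, 20452) ≈ -4.8895e-5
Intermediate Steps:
Function('q')(k) = Mul(2, k, Add(1, k)) (Function('q')(k) = Mul(Mul(2, k), Add(1, k)) = Mul(2, k, Add(1, k)))
Function('H')(E, f) = -6 (Function('H')(E, f) = Add(-3, Mul(-1, Mul(6, Pow(2, -1)))) = Add(-3, Mul(-1, Mul(6, Rational(1, 2)))) = Add(-3, Mul(-1, 3)) = Add(-3, -3) = -6)
D = -20452 (D = Add(2, Mul(-1, Add(Mul(-132, -155), -6))) = Add(2, Mul(-1, Add(20460, -6))) = Add(2, Mul(-1, 20454)) = Add(2, -20454) = -20452)
Pow(D, -1) = Pow(-20452, -1) = Rational(-1, 20452)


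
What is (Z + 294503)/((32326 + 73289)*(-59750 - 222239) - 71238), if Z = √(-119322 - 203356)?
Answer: -294503/29782339473 - I*√322678/29782339473 ≈ -9.8885e-6 - 1.9073e-8*I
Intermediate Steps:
Z = I*√322678 (Z = √(-322678) = I*√322678 ≈ 568.05*I)
(Z + 294503)/((32326 + 73289)*(-59750 - 222239) - 71238) = (I*√322678 + 294503)/((32326 + 73289)*(-59750 - 222239) - 71238) = (294503 + I*√322678)/(105615*(-281989) - 71238) = (294503 + I*√322678)/(-29782268235 - 71238) = (294503 + I*√322678)/(-29782339473) = (294503 + I*√322678)*(-1/29782339473) = -294503/29782339473 - I*√322678/29782339473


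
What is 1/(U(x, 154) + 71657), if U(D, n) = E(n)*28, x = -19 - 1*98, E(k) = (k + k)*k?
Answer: 1/1399753 ≈ 7.1441e-7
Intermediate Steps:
E(k) = 2*k**2 (E(k) = (2*k)*k = 2*k**2)
x = -117 (x = -19 - 98 = -117)
U(D, n) = 56*n**2 (U(D, n) = (2*n**2)*28 = 56*n**2)
1/(U(x, 154) + 71657) = 1/(56*154**2 + 71657) = 1/(56*23716 + 71657) = 1/(1328096 + 71657) = 1/1399753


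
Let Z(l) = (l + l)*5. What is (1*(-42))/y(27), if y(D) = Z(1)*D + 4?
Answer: -21/137 ≈ -0.15328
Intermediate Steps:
Z(l) = 10*l (Z(l) = (2*l)*5 = 10*l)
y(D) = 4 + 10*D (y(D) = (10*1)*D + 4 = 10*D + 4 = 4 + 10*D)
(1*(-42))/y(27) = (1*(-42))/(4 + 10*27) = -42/(4 + 270) = -42/274 = -42*1/274 = -21/137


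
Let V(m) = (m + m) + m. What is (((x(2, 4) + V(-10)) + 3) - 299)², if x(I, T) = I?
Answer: 104976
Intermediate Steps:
V(m) = 3*m (V(m) = 2*m + m = 3*m)
(((x(2, 4) + V(-10)) + 3) - 299)² = (((2 + 3*(-10)) + 3) - 299)² = (((2 - 30) + 3) - 299)² = ((-28 + 3) - 299)² = (-25 - 299)² = (-324)² = 104976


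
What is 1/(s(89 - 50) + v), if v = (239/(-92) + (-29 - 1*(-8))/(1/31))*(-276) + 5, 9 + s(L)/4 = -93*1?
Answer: 1/179990 ≈ 5.5559e-6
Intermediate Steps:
s(L) = -408 (s(L) = -36 + 4*(-93*1) = -36 + 4*(-93) = -36 - 372 = -408)
v = 180398 (v = (239*(-1/92) + (-29 + 8)/(1/31))*(-276) + 5 = (-239/92 - 21*31)*(-276) + 5 = (-239/92 - 651)*(-276) + 5 = -60131/92*(-276) + 5 = 180393 + 5 = 180398)
1/(s(89 - 50) + v) = 1/(-408 + 180398) = 1/179990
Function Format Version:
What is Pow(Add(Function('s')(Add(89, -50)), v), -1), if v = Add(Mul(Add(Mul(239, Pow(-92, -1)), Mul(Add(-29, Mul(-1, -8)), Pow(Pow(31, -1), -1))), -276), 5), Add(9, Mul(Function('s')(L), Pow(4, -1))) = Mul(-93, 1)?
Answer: Rational(1, 179990) ≈ 5.5559e-6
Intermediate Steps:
Function('s')(L) = -408 (Function('s')(L) = Add(-36, Mul(4, Mul(-93, 1))) = Add(-36, Mul(4, -93)) = Add(-36, -372) = -408)
v = 180398 (v = Add(Mul(Add(Mul(239, Rational(-1, 92)), Mul(Add(-29, 8), Pow(Rational(1, 31), -1))), -276), 5) = Add(Mul(Add(Rational(-239, 92), Mul(-21, 31)), -276), 5) = Add(Mul(Add(Rational(-239, 92), -651), -276), 5) = Add(Mul(Rational(-60131, 92), -276), 5) = Add(180393, 5) = 180398)
Pow(Add(Function('s')(Add(89, -50)), v), -1) = Pow(Add(-408, 180398), -1) = Pow(179990, -1) = Rational(1, 179990)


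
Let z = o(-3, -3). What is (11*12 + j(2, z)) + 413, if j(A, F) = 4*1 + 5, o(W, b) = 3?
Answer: 554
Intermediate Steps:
z = 3
j(A, F) = 9 (j(A, F) = 4 + 5 = 9)
(11*12 + j(2, z)) + 413 = (11*12 + 9) + 413 = (132 + 9) + 413 = 141 + 413 = 554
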